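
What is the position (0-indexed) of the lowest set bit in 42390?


0b1010010110010110. Lowest set bit at position 1

1


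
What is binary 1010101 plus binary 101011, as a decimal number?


1010101 + 101011 = 10000000 = 128

128


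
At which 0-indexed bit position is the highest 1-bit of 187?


0b10111011. Highest set bit at position 7

7


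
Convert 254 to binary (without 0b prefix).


254 = 11111110 in binary

11111110


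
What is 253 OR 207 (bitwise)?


0b11111101 | 0b11001111 = 0b11111111 = 255

255


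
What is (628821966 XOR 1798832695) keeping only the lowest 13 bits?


Step 1: 628821966 ^ 1798832695 = 1313017337
Step 2: 1313017337 & 8191 = 3577

3577


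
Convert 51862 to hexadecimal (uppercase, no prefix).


51862 = CA96 hex

CA96


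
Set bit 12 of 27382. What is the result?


27382 | (1 << 12) = 27382 | 4096 = 31478

31478


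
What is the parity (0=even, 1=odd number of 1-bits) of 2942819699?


0b10101111011001111101110101110011 has 22 ones => parity 0

0


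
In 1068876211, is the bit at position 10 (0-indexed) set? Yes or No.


0b111111101101011100000110110011, bit 10 = 0. No

No


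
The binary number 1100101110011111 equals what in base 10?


1100101110011111 in decimal = 52127

52127


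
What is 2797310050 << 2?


0b10100110101110111001000001100010 << 2 = 0b1010011010111011100100000110001000 = 11189240200

11189240200


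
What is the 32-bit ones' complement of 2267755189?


2267755189 ^ 4294967295 = 2027212106

2027212106


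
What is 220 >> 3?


0b11011100 >> 3 = 0b11011 = 27

27


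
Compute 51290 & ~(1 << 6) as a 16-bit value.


51290 & ~(1 << 6) = 51226

51226


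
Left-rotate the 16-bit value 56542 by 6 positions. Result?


Rotate 0b1101110011011110 left by 6 (16-bit) = 0b11011110110111 = 14263

14263


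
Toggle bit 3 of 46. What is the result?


46 ^ (1 << 3) = 46 ^ 8 = 38

38


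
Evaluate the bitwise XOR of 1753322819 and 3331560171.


0b1101000100000011001010101000011 ^ 0b11000110100100111001001011101011 = 0b10101110000100100000011110101000 = 2920417192

2920417192


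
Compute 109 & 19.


0b1101101 & 0b10011 = 0b1 = 1

1


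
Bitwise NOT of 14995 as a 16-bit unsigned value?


~0b11101010010011 = 0b1100010101101100 = 50540 (16-bit unsigned)

50540


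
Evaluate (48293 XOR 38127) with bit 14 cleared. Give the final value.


Step 1: 48293 ^ 38127 = 10314
Step 2: 10314 & ~(1 << 14) = 10314

10314


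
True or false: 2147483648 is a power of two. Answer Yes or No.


0b10000000000000000000000000000000. Only one bit set => Yes

Yes


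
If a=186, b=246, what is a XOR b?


186 ^ 246 = 76

76


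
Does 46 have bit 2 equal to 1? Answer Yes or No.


0b101110, bit 2 = 1. Yes

Yes


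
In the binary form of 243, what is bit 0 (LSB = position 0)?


0b11110011, position 0 = 1

1


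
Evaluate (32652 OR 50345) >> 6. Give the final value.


Step 1: 32652 | 50345 = 65453
Step 2: 65453 >> 6 = 1022

1022


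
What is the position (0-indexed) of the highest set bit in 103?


0b1100111. Highest set bit at position 6

6


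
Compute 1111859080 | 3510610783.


0b1000010010001011001111110001000 | 0b11010001001111111010101101011111 = 0b11010011011111111011111111011111 = 3548364767

3548364767


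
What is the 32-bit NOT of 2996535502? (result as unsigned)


~0b10110010100110111000000011001110 = 0b1001101011001000111111100110001 = 1298431793 (32-bit unsigned)

1298431793


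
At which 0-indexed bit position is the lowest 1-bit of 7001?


0b1101101011001. Lowest set bit at position 0

0


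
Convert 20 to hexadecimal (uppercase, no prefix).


20 = 14 hex

14


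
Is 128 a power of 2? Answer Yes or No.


0b10000000. Only one bit set => Yes

Yes


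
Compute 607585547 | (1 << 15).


607585547 | (1 << 15) = 607585547 | 32768 = 607618315

607618315


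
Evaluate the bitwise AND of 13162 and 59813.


0b11001101101010 & 0b1110100110100101 = 0b10000100100000 = 8480

8480


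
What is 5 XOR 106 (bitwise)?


0b101 ^ 0b1101010 = 0b1101111 = 111

111


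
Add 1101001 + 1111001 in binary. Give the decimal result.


1101001 + 1111001 = 11100010 = 226

226


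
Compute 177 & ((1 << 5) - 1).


177 & 31 = 17

17


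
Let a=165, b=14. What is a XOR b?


165 ^ 14 = 171

171


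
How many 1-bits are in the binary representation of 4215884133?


0b11111011010010010100100101100101 has 17 set bits

17


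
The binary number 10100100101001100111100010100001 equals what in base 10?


10100100101001100111100010100001 in decimal = 2762373281

2762373281


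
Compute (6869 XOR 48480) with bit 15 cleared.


Step 1: 6869 ^ 48480 = 42933
Step 2: 42933 & ~(1 << 15) = 10165

10165


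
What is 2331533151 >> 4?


0b10001010111110000101111101011111 >> 4 = 0b1000101011111000010111110101 = 145720821

145720821


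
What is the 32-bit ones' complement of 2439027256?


2439027256 ^ 4294967295 = 1855940039

1855940039


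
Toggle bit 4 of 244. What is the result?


244 ^ (1 << 4) = 244 ^ 16 = 228

228


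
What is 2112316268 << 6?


0b1111101111001110110001101101100 << 6 = 0b1111101111001110110001101101100000000 = 135188241152

135188241152


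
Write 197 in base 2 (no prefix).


197 = 11000101 in binary

11000101


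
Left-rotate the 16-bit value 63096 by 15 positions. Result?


Rotate 0b1111011001111000 left by 15 (16-bit) = 0b111101100111100 = 31548

31548


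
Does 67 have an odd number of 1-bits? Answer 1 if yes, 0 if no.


0b1000011 has 3 ones => parity 1

1


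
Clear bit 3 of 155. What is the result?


155 & ~(1 << 3) = 147

147


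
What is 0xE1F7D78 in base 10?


E1F7D78 hex = 236944760 decimal

236944760


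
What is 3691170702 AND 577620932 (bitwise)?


0b11011100000000101100101110001110 & 0b100010011011011100101111000100 = 0b1100101110000100 = 52100

52100


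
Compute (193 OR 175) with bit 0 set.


Step 1: 193 | 175 = 239
Step 2: 239 | (1 << 0) = 239 | 1 = 239

239


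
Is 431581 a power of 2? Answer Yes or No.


0b1101001010111011101. Multiple bits set => No

No


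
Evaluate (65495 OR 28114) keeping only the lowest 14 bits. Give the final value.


Step 1: 65495 | 28114 = 65495
Step 2: 65495 & 16383 = 16343

16343


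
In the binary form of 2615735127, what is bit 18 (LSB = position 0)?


0b10011011111010001111001101010111, position 18 = 0

0


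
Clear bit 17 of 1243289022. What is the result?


1243289022 & ~(1 << 17) = 1243157950

1243157950


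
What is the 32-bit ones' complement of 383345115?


383345115 ^ 4294967295 = 3911622180

3911622180


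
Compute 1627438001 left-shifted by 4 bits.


0b1100001000000001011101110110001 << 4 = 0b11000010000000010111011101100010000 = 26039008016

26039008016


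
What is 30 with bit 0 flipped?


30 ^ (1 << 0) = 30 ^ 1 = 31

31


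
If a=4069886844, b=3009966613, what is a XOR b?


4069886844 ^ 3009966613 = 1107163497

1107163497


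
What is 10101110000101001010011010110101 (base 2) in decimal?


10101110000101001010011010110101 in decimal = 2920588981

2920588981


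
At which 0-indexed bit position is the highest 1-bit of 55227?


0b1101011110111011. Highest set bit at position 15

15


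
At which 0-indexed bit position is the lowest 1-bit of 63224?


0b1111011011111000. Lowest set bit at position 3

3


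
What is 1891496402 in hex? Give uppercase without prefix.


1891496402 = 70BDF1D2 hex

70BDF1D2


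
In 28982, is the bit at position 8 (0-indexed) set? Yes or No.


0b111000100110110, bit 8 = 1. Yes

Yes


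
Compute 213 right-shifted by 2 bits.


0b11010101 >> 2 = 0b110101 = 53

53


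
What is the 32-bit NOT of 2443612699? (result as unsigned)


~0b10010001101001101001001000011011 = 0b1101110010110010110110111100100 = 1851354596 (32-bit unsigned)

1851354596


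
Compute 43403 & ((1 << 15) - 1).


43403 & 32767 = 10635

10635


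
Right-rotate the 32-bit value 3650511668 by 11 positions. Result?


Rotate 0b11011001100101100110001100110100 right by 11 (32-bit) = 0b1100110100110110011001011001100 = 1721447116

1721447116


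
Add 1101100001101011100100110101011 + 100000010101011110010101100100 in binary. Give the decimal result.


1101100001101011100100110101011 + 100000010101011110010101100100 = 10001100100010111010111100001111 = 2357964559

2357964559


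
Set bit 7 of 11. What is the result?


11 | (1 << 7) = 11 | 128 = 139

139


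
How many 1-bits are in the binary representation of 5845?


0b1011011010101 has 8 set bits

8


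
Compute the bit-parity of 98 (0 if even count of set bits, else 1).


0b1100010 has 3 ones => parity 1

1


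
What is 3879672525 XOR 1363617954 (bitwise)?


0b11100111001111110001101011001101 ^ 0b1010001010001110010100010100010 = 0b10110110011110000011001001101111 = 3061330543

3061330543


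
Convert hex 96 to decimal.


96 hex = 150 decimal

150


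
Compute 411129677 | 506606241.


0b11000100000010101011101001101 | 0b11110001100100011001010100001 = 0b11110101100110111011111101101 = 515078125

515078125


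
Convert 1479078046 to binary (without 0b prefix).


1479078046 = 1011000001010001111000010011110 in binary

1011000001010001111000010011110


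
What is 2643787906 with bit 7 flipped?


2643787906 ^ (1 << 7) = 2643787906 ^ 128 = 2643787778

2643787778


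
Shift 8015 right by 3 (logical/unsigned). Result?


0b1111101001111 >> 3 = 0b1111101001 = 1001

1001


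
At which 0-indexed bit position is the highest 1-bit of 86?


0b1010110. Highest set bit at position 6

6


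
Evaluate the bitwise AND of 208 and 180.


0b11010000 & 0b10110100 = 0b10010000 = 144

144


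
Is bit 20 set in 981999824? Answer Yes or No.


0b111010100010000010000011010000, bit 20 = 0. No

No


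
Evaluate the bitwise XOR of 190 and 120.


0b10111110 ^ 0b1111000 = 0b11000110 = 198

198


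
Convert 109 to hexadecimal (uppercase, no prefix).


109 = 6D hex

6D


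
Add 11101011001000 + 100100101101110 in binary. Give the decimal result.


11101011001000 + 100100101101110 = 1000010000110110 = 33846

33846


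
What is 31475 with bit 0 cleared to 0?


31475 & ~(1 << 0) = 31474

31474


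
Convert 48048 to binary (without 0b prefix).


48048 = 1011101110110000 in binary

1011101110110000


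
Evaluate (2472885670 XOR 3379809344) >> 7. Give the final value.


Step 1: 2472885670 ^ 3379809344 = 1511453158
Step 2: 1511453158 >> 7 = 11808227

11808227


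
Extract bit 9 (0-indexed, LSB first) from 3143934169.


0b10111011011001001010000011011001, position 9 = 0

0


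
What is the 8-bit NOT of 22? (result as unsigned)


~0b10110 = 0b11101001 = 233 (8-bit unsigned)

233


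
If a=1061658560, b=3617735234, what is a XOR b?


1061658560 ^ 3617735234 = 3907378562

3907378562


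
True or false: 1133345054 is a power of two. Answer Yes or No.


0b1000011100011010111100100011110. Multiple bits set => No

No


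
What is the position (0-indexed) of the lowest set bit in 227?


0b11100011. Lowest set bit at position 0

0


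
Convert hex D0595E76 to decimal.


D0595E76 hex = 3495517814 decimal

3495517814


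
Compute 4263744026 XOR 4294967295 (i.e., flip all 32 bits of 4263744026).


4263744026 ^ 4294967295 = 31223269

31223269


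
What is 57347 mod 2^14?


57347 & 16383 = 8195

8195


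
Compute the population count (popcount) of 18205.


0b100011100011101 has 8 set bits

8


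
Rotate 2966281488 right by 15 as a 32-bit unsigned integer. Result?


Rotate 0b10110000110011011101110100010000 right by 15 (32-bit) = 0b10111010001000010110000110011011 = 3122749851

3122749851


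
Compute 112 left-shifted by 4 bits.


0b1110000 << 4 = 0b11100000000 = 1792

1792


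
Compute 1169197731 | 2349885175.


0b1000101101100001000101010100011 | 0b10001100000100000110011011110111 = 0b11001101101100001110111011110111 = 3450924791

3450924791


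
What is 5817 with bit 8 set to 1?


5817 | (1 << 8) = 5817 | 256 = 6073

6073


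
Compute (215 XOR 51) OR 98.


Step 1: 215 ^ 51 = 228
Step 2: 228 | 98 = 230

230


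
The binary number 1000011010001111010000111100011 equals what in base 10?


1000011010001111010000111100011 in decimal = 1128767971

1128767971


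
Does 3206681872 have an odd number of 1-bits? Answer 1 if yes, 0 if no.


0b10111111001000100001010100010000 has 13 ones => parity 1

1


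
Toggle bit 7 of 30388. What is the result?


30388 ^ (1 << 7) = 30388 ^ 128 = 30260

30260


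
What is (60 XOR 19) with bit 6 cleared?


Step 1: 60 ^ 19 = 47
Step 2: 47 & ~(1 << 6) = 47

47


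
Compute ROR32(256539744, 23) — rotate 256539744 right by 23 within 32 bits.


Rotate 0b1111010010100111110001100000 right by 23 (32-bit) = 0b10010100111110001100000000011110 = 2499330078

2499330078


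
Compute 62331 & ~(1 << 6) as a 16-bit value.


62331 & ~(1 << 6) = 62267

62267


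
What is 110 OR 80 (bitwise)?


0b1101110 | 0b1010000 = 0b1111110 = 126

126


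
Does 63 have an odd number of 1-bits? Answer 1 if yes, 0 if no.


0b111111 has 6 ones => parity 0

0


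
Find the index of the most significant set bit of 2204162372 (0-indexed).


0b10000011011000001101100101000100. Highest set bit at position 31

31


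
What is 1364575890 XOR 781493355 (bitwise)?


0b1010001010101011100011010010010 ^ 0b101110100101001010010001101011 = 0b1111111110000010110001011111001 = 2143380217

2143380217


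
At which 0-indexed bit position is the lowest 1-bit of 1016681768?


0b111100100110010101010100101000. Lowest set bit at position 3

3


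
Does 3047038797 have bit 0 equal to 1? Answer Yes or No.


0b10110101100111100001111101001101, bit 0 = 1. Yes

Yes


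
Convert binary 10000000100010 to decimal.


10000000100010 in decimal = 8226

8226


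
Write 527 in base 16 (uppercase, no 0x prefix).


527 = 20F hex

20F


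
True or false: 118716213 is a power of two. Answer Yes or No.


0b111000100110111011100110101. Multiple bits set => No

No


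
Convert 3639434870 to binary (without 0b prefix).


3639434870 = 11011000111011010101111001110110 in binary

11011000111011010101111001110110


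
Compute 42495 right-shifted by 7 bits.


0b1010010111111111 >> 7 = 0b101001011 = 331

331


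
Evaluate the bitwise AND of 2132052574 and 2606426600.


0b1111111000101001000101001011110 & 0b10011011010110101110100111101000 = 0b11011000100001000100001001000 = 454068296

454068296


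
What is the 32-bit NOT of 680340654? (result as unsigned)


~0b101000100011010010110010101110 = 0b11010111011100101101001101010001 = 3614626641 (32-bit unsigned)

3614626641


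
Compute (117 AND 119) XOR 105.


Step 1: 117 & 119 = 117
Step 2: 117 ^ 105 = 28

28


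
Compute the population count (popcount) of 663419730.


0b100111100010101111101101010010 has 17 set bits

17


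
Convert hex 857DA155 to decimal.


857DA155 hex = 2239603029 decimal

2239603029


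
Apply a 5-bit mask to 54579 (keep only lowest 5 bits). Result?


54579 & 31 = 19

19


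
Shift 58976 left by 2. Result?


0b1110011001100000 << 2 = 0b111001100110000000 = 235904

235904


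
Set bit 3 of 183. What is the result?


183 | (1 << 3) = 183 | 8 = 191

191


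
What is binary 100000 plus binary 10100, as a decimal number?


100000 + 10100 = 110100 = 52

52


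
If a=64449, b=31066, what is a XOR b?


64449 ^ 31066 = 33435

33435


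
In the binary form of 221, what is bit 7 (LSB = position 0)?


0b11011101, position 7 = 1

1


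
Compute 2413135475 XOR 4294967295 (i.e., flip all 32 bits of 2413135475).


2413135475 ^ 4294967295 = 1881831820

1881831820


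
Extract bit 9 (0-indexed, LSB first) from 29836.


0b111010010001100, position 9 = 0

0


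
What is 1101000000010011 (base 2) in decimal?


1101000000010011 in decimal = 53267

53267


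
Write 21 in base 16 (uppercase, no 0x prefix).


21 = 15 hex

15


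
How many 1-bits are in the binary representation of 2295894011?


0b10001000110110001000111111111011 has 18 set bits

18


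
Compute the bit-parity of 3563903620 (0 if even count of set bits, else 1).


0b11010100011011001101101010000100 has 15 ones => parity 1

1


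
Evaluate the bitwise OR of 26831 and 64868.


0b110100011001111 | 0b1111110101100100 = 0b1111110111101111 = 65007

65007


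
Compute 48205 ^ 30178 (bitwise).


0b1011110001001101 ^ 0b111010111100010 = 0b1100100110101111 = 51631

51631


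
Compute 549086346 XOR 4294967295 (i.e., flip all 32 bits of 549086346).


549086346 ^ 4294967295 = 3745880949

3745880949


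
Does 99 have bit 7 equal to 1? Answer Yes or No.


0b1100011, bit 7 = 0. No

No


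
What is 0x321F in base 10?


321F hex = 12831 decimal

12831


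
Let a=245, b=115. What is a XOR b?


245 ^ 115 = 134

134


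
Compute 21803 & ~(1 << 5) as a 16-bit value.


21803 & ~(1 << 5) = 21771

21771


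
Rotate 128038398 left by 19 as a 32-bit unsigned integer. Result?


Rotate 0b111101000011011010111111110 left by 19 (32-bit) = 0b10101111111100000011110100001101 = 2951757069

2951757069


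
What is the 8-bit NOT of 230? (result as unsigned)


~0b11100110 = 0b11001 = 25 (8-bit unsigned)

25


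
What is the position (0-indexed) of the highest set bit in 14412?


0b11100001001100. Highest set bit at position 13

13


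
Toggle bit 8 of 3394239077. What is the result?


3394239077 ^ (1 << 8) = 3394239077 ^ 256 = 3394239333

3394239333


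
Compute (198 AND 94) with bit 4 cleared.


Step 1: 198 & 94 = 70
Step 2: 70 & ~(1 << 4) = 70

70


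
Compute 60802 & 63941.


0b1110110110000010 & 0b1111100111000101 = 0b1110100110000000 = 59776

59776


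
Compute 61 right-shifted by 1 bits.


0b111101 >> 1 = 0b11110 = 30

30


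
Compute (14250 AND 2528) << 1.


Step 1: 14250 & 2528 = 416
Step 2: 416 << 1 = 832

832


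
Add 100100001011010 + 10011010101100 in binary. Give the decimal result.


100100001011010 + 10011010101100 = 110111100000110 = 28422

28422


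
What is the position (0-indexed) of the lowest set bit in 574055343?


0b100010001101110110001110101111. Lowest set bit at position 0

0


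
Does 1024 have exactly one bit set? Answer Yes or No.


0b10000000000. Only one bit set => Yes

Yes


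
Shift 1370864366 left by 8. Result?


0b1010001101101011011101011101110 << 8 = 0b101000110110101101110101110111000000000 = 350941277696

350941277696


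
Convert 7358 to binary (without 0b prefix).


7358 = 1110010111110 in binary

1110010111110


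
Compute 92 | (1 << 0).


92 | (1 << 0) = 92 | 1 = 93

93


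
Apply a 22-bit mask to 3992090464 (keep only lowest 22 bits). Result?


3992090464 & 4194303 = 3307360

3307360


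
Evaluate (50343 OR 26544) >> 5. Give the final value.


Step 1: 50343 | 26544 = 59319
Step 2: 59319 >> 5 = 1853

1853


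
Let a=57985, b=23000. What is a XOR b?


57985 ^ 23000 = 47961

47961


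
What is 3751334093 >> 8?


0b11011111100110001101000011001101 >> 8 = 0b110111111001100011010000 = 14653648

14653648


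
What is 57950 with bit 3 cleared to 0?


57950 & ~(1 << 3) = 57942

57942


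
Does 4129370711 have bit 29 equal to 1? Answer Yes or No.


0b11110110001000010011001001010111, bit 29 = 1. Yes

Yes


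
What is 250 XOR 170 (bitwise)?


0b11111010 ^ 0b10101010 = 0b1010000 = 80

80


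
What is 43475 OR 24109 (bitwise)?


0b1010100111010011 | 0b101111000101101 = 0b1111111111111111 = 65535

65535


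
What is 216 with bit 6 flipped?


216 ^ (1 << 6) = 216 ^ 64 = 152

152


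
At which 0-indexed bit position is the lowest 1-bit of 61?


0b111101. Lowest set bit at position 0

0


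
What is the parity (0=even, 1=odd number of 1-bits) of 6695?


0b1101000100111 has 7 ones => parity 1

1


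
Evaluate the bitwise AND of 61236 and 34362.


0b1110111100110100 & 0b1000011000111010 = 0b1000011000110000 = 34352

34352


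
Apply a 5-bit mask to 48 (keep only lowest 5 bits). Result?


48 & 31 = 16

16


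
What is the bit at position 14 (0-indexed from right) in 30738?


0b111100000010010, position 14 = 1

1


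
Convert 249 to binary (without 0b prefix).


249 = 11111001 in binary

11111001


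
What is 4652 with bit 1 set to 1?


4652 | (1 << 1) = 4652 | 2 = 4654

4654


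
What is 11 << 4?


0b1011 << 4 = 0b10110000 = 176

176


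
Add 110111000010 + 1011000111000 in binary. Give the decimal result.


110111000010 + 1011000111000 = 10001111111010 = 9210

9210


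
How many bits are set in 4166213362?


0b11111000010100110101111011110010 has 19 set bits

19


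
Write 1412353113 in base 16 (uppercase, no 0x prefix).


1412353113 = 542ECC59 hex

542ECC59


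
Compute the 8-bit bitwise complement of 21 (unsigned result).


~0b10101 = 0b11101010 = 234 (8-bit unsigned)

234


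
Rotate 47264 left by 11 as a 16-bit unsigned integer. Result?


Rotate 0b1011100010100000 left by 11 (16-bit) = 0b10111000101 = 1477

1477


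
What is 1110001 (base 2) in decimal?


1110001 in decimal = 113

113


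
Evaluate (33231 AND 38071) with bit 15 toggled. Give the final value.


Step 1: 33231 & 38071 = 32903
Step 2: 32903 ^ (1 << 15) = 32903 ^ 32768 = 135

135


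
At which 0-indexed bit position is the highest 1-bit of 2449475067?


0b10010010000000000000010111111011. Highest set bit at position 31

31


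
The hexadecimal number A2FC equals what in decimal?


A2FC hex = 41724 decimal

41724


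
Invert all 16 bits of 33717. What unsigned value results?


33717 ^ 65535 = 31818

31818


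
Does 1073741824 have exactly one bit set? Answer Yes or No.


0b1000000000000000000000000000000. Only one bit set => Yes

Yes


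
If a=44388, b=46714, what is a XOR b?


44388 ^ 46714 = 6942

6942


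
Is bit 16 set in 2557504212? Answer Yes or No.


0b10011000011100000110101011010100, bit 16 = 0. No

No


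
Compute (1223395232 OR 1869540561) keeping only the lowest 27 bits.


Step 1: 1223395232 | 1869540561 = 1877995505
Step 2: 1877995505 & 134217727 = 133165041

133165041


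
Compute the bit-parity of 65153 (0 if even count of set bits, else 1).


0b1111111010000001 has 9 ones => parity 1

1


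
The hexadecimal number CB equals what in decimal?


CB hex = 203 decimal

203


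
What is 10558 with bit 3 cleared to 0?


10558 & ~(1 << 3) = 10550

10550


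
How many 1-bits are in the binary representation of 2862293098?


0b10101010100110110010000001101010 has 14 set bits

14


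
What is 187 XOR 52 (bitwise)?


0b10111011 ^ 0b110100 = 0b10001111 = 143

143


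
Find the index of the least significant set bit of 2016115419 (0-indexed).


0b1111000001010110111101011011011. Lowest set bit at position 0

0


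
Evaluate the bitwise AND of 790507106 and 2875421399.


0b101111000111100010111001100010 & 0b10101011011000110111001011010111 = 0b101011000000100010001001000010 = 721560130

721560130


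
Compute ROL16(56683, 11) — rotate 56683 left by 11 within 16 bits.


Rotate 0b1101110101101011 left by 11 (16-bit) = 0b101111011101011 = 24299

24299


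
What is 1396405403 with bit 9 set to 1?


1396405403 | (1 << 9) = 1396405403 | 512 = 1396405915

1396405915


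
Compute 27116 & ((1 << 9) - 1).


27116 & 511 = 492

492


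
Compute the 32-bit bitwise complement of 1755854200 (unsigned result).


~0b1101000101010000011010101111000 = 0b10010111010101111100101010000111 = 2539113095 (32-bit unsigned)

2539113095


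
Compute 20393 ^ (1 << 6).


20393 ^ (1 << 6) = 20393 ^ 64 = 20457

20457


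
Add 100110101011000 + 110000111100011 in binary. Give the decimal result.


100110101011000 + 110000111100011 = 1010111100111011 = 44859

44859


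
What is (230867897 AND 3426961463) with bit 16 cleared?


Step 1: 230867897 & 3426961463 = 205668401
Step 2: 205668401 & ~(1 << 16) = 205668401

205668401


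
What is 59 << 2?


0b111011 << 2 = 0b11101100 = 236

236


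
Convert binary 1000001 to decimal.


1000001 in decimal = 65

65


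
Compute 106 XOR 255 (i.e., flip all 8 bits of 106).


106 ^ 255 = 149

149


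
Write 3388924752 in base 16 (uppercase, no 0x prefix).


3388924752 = C9FEE350 hex

C9FEE350


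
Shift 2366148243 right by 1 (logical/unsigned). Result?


0b10001101000010001000111010010011 >> 1 = 0b1000110100001000100011101001001 = 1183074121

1183074121


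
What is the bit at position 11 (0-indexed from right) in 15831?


0b11110111010111, position 11 = 1

1


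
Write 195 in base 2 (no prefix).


195 = 11000011 in binary

11000011


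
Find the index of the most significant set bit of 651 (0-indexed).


0b1010001011. Highest set bit at position 9

9


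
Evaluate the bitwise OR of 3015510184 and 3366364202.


0b10110011101111010000100010101000 | 0b11001000101001101010010000101010 = 0b11111011101111111010110010101010 = 4223642794

4223642794


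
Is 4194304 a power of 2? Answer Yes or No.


0b10000000000000000000000. Only one bit set => Yes

Yes


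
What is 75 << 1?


0b1001011 << 1 = 0b10010110 = 150

150


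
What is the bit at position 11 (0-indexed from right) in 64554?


0b1111110000101010, position 11 = 1

1


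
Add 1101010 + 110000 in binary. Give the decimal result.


1101010 + 110000 = 10011010 = 154

154


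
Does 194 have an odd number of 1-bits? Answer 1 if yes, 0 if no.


0b11000010 has 3 ones => parity 1

1


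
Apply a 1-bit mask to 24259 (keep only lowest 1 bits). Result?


24259 & 1 = 1

1


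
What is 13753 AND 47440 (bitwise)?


0b11010110111001 & 0b1011100101010000 = 0b11000100010000 = 12560

12560


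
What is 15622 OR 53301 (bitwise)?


0b11110100000110 | 0b1101000000110101 = 0b1111110100110111 = 64823

64823


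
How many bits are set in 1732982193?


0b1100111010010110011010110110001 has 17 set bits

17


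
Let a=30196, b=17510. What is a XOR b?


30196 ^ 17510 = 12690

12690


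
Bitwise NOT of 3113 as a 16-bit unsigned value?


~0b110000101001 = 0b1111001111010110 = 62422 (16-bit unsigned)

62422


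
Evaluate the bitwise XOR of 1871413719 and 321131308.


0b1101111100010111000000111010111 ^ 0b10011001001000001001100101100 = 0b1111100101011111001001011111011 = 2091881211

2091881211


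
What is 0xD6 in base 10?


D6 hex = 214 decimal

214


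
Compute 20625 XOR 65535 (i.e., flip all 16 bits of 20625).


20625 ^ 65535 = 44910

44910


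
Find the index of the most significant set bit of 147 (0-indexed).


0b10010011. Highest set bit at position 7

7


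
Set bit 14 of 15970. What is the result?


15970 | (1 << 14) = 15970 | 16384 = 32354

32354


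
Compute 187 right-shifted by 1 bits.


0b10111011 >> 1 = 0b1011101 = 93

93


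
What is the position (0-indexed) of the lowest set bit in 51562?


0b1100100101101010. Lowest set bit at position 1

1


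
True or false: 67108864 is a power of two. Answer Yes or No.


0b100000000000000000000000000. Only one bit set => Yes

Yes


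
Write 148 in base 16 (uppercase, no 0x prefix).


148 = 94 hex

94


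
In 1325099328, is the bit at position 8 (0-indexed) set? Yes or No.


0b1001110111110110110100101000000, bit 8 = 1. Yes

Yes


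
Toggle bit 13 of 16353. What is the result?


16353 ^ (1 << 13) = 16353 ^ 8192 = 8161

8161


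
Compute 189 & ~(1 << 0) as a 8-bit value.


189 & ~(1 << 0) = 188

188


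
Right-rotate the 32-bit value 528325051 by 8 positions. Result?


Rotate 0b11111011111011001100110111011 right by 8 (32-bit) = 0b10111011000111110111110110011001 = 3139403161

3139403161


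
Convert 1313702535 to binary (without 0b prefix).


1313702535 = 1001110010011011000001010000111 in binary

1001110010011011000001010000111


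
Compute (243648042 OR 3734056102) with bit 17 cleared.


Step 1: 243648042 | 3734056102 = 3734367918
Step 2: 3734367918 & ~(1 << 17) = 3734367918

3734367918


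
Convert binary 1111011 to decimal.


1111011 in decimal = 123

123


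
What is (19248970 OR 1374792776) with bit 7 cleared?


Step 1: 19248970 | 1374792776 = 1375059786
Step 2: 1375059786 & ~(1 << 7) = 1375059786

1375059786


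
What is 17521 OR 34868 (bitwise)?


0b100010001110001 | 0b1000100000110100 = 0b1100110001110101 = 52341

52341


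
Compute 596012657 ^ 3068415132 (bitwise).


0b100011100001100110111001110001 ^ 0b10110110111001000100110010011100 = 0b10010101011000100010001011101101 = 2506236653

2506236653


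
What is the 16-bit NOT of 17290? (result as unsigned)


~0b100001110001010 = 0b1011110001110101 = 48245 (16-bit unsigned)

48245


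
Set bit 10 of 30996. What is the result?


30996 | (1 << 10) = 30996 | 1024 = 32020

32020


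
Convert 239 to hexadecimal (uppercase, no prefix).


239 = EF hex

EF


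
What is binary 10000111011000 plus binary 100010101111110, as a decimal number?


10000111011000 + 100010101111110 = 110011101010110 = 26454

26454


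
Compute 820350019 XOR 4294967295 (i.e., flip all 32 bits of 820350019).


820350019 ^ 4294967295 = 3474617276

3474617276


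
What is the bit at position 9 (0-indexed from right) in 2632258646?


0b10011100111001010001010001010110, position 9 = 0

0


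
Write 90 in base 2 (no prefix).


90 = 1011010 in binary

1011010


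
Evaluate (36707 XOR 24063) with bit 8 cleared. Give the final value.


Step 1: 36707 ^ 24063 = 53916
Step 2: 53916 & ~(1 << 8) = 53916

53916


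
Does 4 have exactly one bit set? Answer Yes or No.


0b100. Only one bit set => Yes

Yes


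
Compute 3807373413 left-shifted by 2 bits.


0b11100010111011111110100001100101 << 2 = 0b1110001011101111111010000110010100 = 15229493652

15229493652


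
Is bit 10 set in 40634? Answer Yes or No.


0b1001111010111010, bit 10 = 1. Yes

Yes


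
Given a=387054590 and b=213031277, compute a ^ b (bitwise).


387054590 ^ 213031277 = 463692435

463692435


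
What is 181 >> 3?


0b10110101 >> 3 = 0b10110 = 22

22


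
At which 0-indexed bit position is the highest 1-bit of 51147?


0b1100011111001011. Highest set bit at position 15

15


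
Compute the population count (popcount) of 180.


0b10110100 has 4 set bits

4


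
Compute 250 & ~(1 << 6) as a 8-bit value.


250 & ~(1 << 6) = 186

186


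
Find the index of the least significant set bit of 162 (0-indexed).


0b10100010. Lowest set bit at position 1

1


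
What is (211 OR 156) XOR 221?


Step 1: 211 | 156 = 223
Step 2: 223 ^ 221 = 2

2


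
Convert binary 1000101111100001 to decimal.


1000101111100001 in decimal = 35809

35809


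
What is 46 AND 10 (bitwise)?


0b101110 & 0b1010 = 0b1010 = 10

10


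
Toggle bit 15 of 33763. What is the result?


33763 ^ (1 << 15) = 33763 ^ 32768 = 995

995


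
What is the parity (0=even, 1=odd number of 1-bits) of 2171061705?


0b10000001011001111100010111001001 has 15 ones => parity 1

1


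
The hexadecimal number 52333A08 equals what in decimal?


52333A08 hex = 1379088904 decimal

1379088904


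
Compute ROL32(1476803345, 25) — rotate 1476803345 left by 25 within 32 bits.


Rotate 0b1011000000001100011101100010001 left by 25 (32-bit) = 0b100010101100000000110001110110 = 581962870

581962870


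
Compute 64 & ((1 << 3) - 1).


64 & 7 = 0

0


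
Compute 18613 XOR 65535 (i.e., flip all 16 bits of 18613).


18613 ^ 65535 = 46922

46922


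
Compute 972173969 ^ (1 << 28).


972173969 ^ (1 << 28) = 972173969 ^ 268435456 = 703738513

703738513


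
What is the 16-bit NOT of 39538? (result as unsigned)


~0b1001101001110010 = 0b110010110001101 = 25997 (16-bit unsigned)

25997


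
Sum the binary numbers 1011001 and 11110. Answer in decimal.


1011001 + 11110 = 1110111 = 119

119


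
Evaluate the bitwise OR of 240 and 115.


0b11110000 | 0b1110011 = 0b11110011 = 243

243


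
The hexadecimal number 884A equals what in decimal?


884A hex = 34890 decimal

34890


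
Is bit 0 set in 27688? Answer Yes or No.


0b110110000101000, bit 0 = 0. No

No


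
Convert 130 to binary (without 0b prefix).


130 = 10000010 in binary

10000010


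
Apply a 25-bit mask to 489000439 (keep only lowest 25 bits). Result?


489000439 & 33554431 = 19238391

19238391


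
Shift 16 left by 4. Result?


0b10000 << 4 = 0b100000000 = 256

256


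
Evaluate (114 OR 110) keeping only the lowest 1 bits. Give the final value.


Step 1: 114 | 110 = 126
Step 2: 126 & 1 = 0

0


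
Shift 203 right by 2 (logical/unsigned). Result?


0b11001011 >> 2 = 0b110010 = 50

50


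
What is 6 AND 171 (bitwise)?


0b110 & 0b10101011 = 0b10 = 2

2


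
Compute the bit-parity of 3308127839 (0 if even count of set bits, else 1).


0b11000101001011100000011001011111 has 16 ones => parity 0

0


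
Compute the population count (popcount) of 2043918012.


0b1111001110100111011011010111100 has 20 set bits

20


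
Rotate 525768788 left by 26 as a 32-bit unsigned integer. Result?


Rotate 0b11111010101101001100001010100 left by 26 (32-bit) = 0b1010000011111010101101001100001 = 1350392417

1350392417


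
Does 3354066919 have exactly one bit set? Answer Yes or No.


0b11000111111010101111111111100111. Multiple bits set => No

No


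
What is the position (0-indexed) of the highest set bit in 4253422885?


0b11111101100001100001010100100101. Highest set bit at position 31

31


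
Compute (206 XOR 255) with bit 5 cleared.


Step 1: 206 ^ 255 = 49
Step 2: 49 & ~(1 << 5) = 17

17


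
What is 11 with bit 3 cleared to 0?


11 & ~(1 << 3) = 3

3


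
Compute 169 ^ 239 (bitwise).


0b10101001 ^ 0b11101111 = 0b1000110 = 70

70


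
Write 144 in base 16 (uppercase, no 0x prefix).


144 = 90 hex

90


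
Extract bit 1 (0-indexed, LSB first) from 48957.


0b1011111100111101, position 1 = 0

0


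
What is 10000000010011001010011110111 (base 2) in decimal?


10000000010011001010011110111 in decimal = 269063415

269063415


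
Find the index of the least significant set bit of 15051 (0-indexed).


0b11101011001011. Lowest set bit at position 0

0


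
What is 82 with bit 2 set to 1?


82 | (1 << 2) = 82 | 4 = 86

86


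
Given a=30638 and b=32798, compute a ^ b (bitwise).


30638 ^ 32798 = 63408

63408


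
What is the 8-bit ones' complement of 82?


82 ^ 255 = 173

173


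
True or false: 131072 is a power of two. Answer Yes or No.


0b100000000000000000. Only one bit set => Yes

Yes


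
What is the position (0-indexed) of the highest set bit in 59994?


0b1110101001011010. Highest set bit at position 15

15


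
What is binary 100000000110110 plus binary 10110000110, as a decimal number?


100000000110110 + 10110000110 = 100010110111100 = 17852

17852


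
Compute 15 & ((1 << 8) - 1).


15 & 255 = 15

15


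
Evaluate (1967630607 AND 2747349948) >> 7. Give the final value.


Step 1: 1967630607 & 2747349948 = 557918476
Step 2: 557918476 >> 7 = 4358738

4358738


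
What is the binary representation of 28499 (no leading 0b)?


28499 = 110111101010011 in binary

110111101010011


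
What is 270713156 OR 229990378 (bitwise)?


0b10000001000101100000101000100 | 0b1101101101010101111111101010 = 0b11101101101111101111111101110 = 498589678

498589678


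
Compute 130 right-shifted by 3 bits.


0b10000010 >> 3 = 0b10000 = 16

16


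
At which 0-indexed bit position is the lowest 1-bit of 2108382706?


0b1111101101010110101110111110010. Lowest set bit at position 1

1


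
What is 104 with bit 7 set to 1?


104 | (1 << 7) = 104 | 128 = 232

232


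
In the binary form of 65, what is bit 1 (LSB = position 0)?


0b1000001, position 1 = 0

0


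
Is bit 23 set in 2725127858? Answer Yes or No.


0b10100010011011100010011010110010, bit 23 = 0. No

No


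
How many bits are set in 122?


0b1111010 has 5 set bits

5


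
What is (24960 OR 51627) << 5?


Step 1: 24960 | 51627 = 59819
Step 2: 59819 << 5 = 1914208

1914208


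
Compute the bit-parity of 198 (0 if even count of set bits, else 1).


0b11000110 has 4 ones => parity 0

0


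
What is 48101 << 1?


0b1011101111100101 << 1 = 0b10111011111001010 = 96202

96202


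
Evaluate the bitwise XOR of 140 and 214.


0b10001100 ^ 0b11010110 = 0b1011010 = 90

90


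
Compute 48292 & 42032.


0b1011110010100100 & 0b1010010000110000 = 0b1010010000100000 = 42016

42016


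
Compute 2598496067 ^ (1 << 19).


2598496067 ^ (1 << 19) = 2598496067 ^ 524288 = 2599020355

2599020355


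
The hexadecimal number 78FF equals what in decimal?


78FF hex = 30975 decimal

30975


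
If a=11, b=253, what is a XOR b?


11 ^ 253 = 246

246


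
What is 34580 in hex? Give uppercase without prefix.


34580 = 8714 hex

8714


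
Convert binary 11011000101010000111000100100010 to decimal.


11011000101010000111000100100010 in decimal = 3634917666

3634917666


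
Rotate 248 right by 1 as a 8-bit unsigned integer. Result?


Rotate 0b11111000 right by 1 (8-bit) = 0b1111100 = 124

124


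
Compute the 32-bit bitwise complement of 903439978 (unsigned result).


~0b110101110110010110011001101010 = 0b11001010001001101001100110010101 = 3391527317 (32-bit unsigned)

3391527317


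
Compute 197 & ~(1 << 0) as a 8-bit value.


197 & ~(1 << 0) = 196

196


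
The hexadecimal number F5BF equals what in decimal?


F5BF hex = 62911 decimal

62911


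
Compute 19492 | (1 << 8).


19492 | (1 << 8) = 19492 | 256 = 19748

19748


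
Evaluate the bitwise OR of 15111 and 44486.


0b11101100000111 | 0b1010110111000110 = 0b1011111111000111 = 49095

49095


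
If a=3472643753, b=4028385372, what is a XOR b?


3472643753 ^ 4028385372 = 1054875381

1054875381


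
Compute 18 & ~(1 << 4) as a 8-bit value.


18 & ~(1 << 4) = 2

2


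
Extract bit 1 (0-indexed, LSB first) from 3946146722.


0b11101011001101010110101110100010, position 1 = 1

1


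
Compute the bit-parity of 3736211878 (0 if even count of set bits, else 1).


0b11011110101100100001000110100110 has 16 ones => parity 0

0


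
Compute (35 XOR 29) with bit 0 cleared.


Step 1: 35 ^ 29 = 62
Step 2: 62 & ~(1 << 0) = 62

62


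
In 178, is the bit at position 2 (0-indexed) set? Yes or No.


0b10110010, bit 2 = 0. No

No
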